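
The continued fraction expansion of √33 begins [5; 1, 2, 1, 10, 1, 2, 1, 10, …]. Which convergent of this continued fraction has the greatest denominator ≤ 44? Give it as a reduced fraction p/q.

247/43

a_0 = 5: 5/1  (≤ bound)
a_1 = 1: 6/1  (≤ bound)
a_2 = 2: 17/3  (≤ bound)
a_3 = 1: 23/4  (≤ bound)
a_4 = 10: 247/43  (≤ bound)
a_5 = 1: 270/47  (> 44, stop)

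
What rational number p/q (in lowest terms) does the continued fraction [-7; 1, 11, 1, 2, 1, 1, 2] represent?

Work from the innermost term outward:
Start with 2.
1 + 1/(2/1) = 1 + 1/2 = 3/2
1 + 1/(3/2) = 1 + 2/3 = 5/3
2 + 1/(5/3) = 2 + 3/5 = 13/5
1 + 1/(13/5) = 1 + 5/13 = 18/13
11 + 1/(18/13) = 11 + 13/18 = 211/18
1 + 1/(211/18) = 1 + 18/211 = 229/211
-7 + 1/(229/211) = -7 + 211/229 = -1392/229

-1392/229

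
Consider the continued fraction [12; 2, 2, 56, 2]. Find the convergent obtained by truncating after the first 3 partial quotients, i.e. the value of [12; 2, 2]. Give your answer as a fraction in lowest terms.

62/5

Starting at the tail and folding back:
Start with 2.
2 + 1/(2/1) = 2 + 1/2 = 5/2
12 + 1/(5/2) = 12 + 2/5 = 62/5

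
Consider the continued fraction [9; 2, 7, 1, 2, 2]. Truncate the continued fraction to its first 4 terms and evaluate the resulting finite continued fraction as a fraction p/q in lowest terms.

161/17

a_0 = 9: 9/1
a_1 = 2: 19/2
a_2 = 7: 142/15
a_3 = 1: 161/17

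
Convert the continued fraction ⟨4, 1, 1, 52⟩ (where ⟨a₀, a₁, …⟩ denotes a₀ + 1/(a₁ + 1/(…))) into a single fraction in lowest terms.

473/105

Use the convergent recurrence hₖ = aₖ·hₖ₋₁ + hₖ₋₂ (and likewise for the denominators kₖ):
a_0 = 4: 4/1
a_1 = 1: 5/1
a_2 = 1: 9/2
a_3 = 52: 473/105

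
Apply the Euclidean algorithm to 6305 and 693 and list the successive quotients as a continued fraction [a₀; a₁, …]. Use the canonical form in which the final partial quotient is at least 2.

6305 ÷ 693 → quotient 9, remainder 68
693 ÷ 68 → quotient 10, remainder 13
68 ÷ 13 → quotient 5, remainder 3
13 ÷ 3 → quotient 4, remainder 1
3 ÷ 1 → quotient 3, remainder 0

[9; 10, 5, 4, 3]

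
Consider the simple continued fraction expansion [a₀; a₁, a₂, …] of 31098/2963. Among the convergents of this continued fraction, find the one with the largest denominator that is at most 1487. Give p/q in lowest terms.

9215/878

a_0 = 10: 10/1  (≤ bound)
a_1 = 2: 21/2  (≤ bound)
a_2 = 54: 1144/109  (≤ bound)
a_3 = 2: 2309/220  (≤ bound)
a_4 = 1: 3453/329  (≤ bound)
a_5 = 2: 9215/878  (≤ bound)
a_6 = 3: 31098/2963  (> 1487, stop)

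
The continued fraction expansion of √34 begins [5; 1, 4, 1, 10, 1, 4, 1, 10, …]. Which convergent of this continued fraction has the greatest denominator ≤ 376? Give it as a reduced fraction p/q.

a_0 = 5: 5/1  (≤ bound)
a_1 = 1: 6/1  (≤ bound)
a_2 = 4: 29/5  (≤ bound)
a_3 = 1: 35/6  (≤ bound)
a_4 = 10: 379/65  (≤ bound)
a_5 = 1: 414/71  (≤ bound)
a_6 = 4: 2035/349  (≤ bound)
a_7 = 1: 2449/420  (> 376, stop)

2035/349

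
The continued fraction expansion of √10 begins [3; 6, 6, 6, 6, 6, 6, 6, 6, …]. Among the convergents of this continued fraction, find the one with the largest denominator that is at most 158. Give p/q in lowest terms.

117/37

List convergents until the denominator exceeds the bound:
a_0 = 3: 3/1  (≤ bound)
a_1 = 6: 19/6  (≤ bound)
a_2 = 6: 117/37  (≤ bound)
a_3 = 6: 721/228  (> 158, stop)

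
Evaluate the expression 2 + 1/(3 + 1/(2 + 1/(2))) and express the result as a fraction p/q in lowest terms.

39/17

a_0 = 2: 2/1
a_1 = 3: 7/3
a_2 = 2: 16/7
a_3 = 2: 39/17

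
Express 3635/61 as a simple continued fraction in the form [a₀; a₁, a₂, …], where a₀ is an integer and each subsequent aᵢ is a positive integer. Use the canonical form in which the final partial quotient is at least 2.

Repeatedly divide and take the remainder:
3635 ÷ 61 → quotient 59, remainder 36
61 ÷ 36 → quotient 1, remainder 25
36 ÷ 25 → quotient 1, remainder 11
25 ÷ 11 → quotient 2, remainder 3
11 ÷ 3 → quotient 3, remainder 2
3 ÷ 2 → quotient 1, remainder 1
2 ÷ 1 → quotient 2, remainder 0

[59; 1, 1, 2, 3, 1, 2]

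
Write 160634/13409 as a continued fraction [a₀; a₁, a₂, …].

Repeatedly divide and take the remainder:
⌊160634/13409⌋ = 11, remainder 13135
⌊13409/13135⌋ = 1, remainder 274
⌊13135/274⌋ = 47, remainder 257
⌊274/257⌋ = 1, remainder 17
⌊257/17⌋ = 15, remainder 2
⌊17/2⌋ = 8, remainder 1
⌊2/1⌋ = 2, remainder 0

[11; 1, 47, 1, 15, 8, 2]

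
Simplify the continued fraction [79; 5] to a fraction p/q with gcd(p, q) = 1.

396/5

Starting at the tail and folding back:
Start with 5.
79 + 1/(5/1) = 79 + 1/5 = 396/5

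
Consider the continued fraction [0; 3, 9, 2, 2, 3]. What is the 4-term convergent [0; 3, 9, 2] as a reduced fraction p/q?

19/59

Start with 2.
9 + 1/(2/1) = 9 + 1/2 = 19/2
3 + 1/(19/2) = 3 + 2/19 = 59/19
0 + 1/(59/19) = 0 + 19/59 = 19/59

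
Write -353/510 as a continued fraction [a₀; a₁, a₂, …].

Repeatedly divide and take the remainder:
-353 ÷ 510 → quotient -1, remainder 157
510 ÷ 157 → quotient 3, remainder 39
157 ÷ 39 → quotient 4, remainder 1
39 ÷ 1 → quotient 39, remainder 0

[-1; 3, 4, 39]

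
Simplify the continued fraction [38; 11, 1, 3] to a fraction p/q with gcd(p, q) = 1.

1790/47

Start with 3.
1 + 1/(3/1) = 1 + 1/3 = 4/3
11 + 1/(4/3) = 11 + 3/4 = 47/4
38 + 1/(47/4) = 38 + 4/47 = 1790/47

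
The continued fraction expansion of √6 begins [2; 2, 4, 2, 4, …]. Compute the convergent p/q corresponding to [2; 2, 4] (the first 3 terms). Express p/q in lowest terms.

22/9

Starting at the tail and folding back:
Start with 4.
2 + 1/(4/1) = 2 + 1/4 = 9/4
2 + 1/(9/4) = 2 + 4/9 = 22/9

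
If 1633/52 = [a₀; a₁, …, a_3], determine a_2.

Apply division with remainder until the remainder is 0:
1633 ÷ 52 → quotient 31, remainder 21
52 ÷ 21 → quotient 2, remainder 10
21 ÷ 10 → quotient 2, remainder 1

2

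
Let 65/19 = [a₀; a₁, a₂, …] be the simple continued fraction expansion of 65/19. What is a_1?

2

Repeatedly divide and take the remainder:
⌊65/19⌋ = 3, remainder 8
⌊19/8⌋ = 2, remainder 3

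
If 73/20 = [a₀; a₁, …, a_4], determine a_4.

Apply division with remainder until the remainder is 0:
73 = 3·20 + 13, so a_0 = 3
20 = 1·13 + 7, so a_1 = 1
13 = 1·7 + 6, so a_2 = 1
7 = 1·6 + 1, so a_3 = 1
6 = 6·1 + 0, so a_4 = 6

6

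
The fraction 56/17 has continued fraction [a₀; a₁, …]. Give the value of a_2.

2

56 ÷ 17 → quotient 3, remainder 5
17 ÷ 5 → quotient 3, remainder 2
5 ÷ 2 → quotient 2, remainder 1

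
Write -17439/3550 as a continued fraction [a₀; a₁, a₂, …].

-17439 = -5·3550 + 311, so a_0 = -5
3550 = 11·311 + 129, so a_1 = 11
311 = 2·129 + 53, so a_2 = 2
129 = 2·53 + 23, so a_3 = 2
53 = 2·23 + 7, so a_4 = 2
23 = 3·7 + 2, so a_5 = 3
7 = 3·2 + 1, so a_6 = 3
2 = 2·1 + 0, so a_7 = 2

[-5; 11, 2, 2, 2, 3, 3, 2]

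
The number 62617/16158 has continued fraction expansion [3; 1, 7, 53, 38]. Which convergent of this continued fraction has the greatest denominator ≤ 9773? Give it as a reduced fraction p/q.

1647/425

a_0 = 3: 3/1  (≤ bound)
a_1 = 1: 4/1  (≤ bound)
a_2 = 7: 31/8  (≤ bound)
a_3 = 53: 1647/425  (≤ bound)
a_4 = 38: 62617/16158  (> 9773, stop)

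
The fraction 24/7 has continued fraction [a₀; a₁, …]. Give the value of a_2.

⌊24/7⌋ = 3, remainder 3
⌊7/3⌋ = 2, remainder 1
⌊3/1⌋ = 3, remainder 0

3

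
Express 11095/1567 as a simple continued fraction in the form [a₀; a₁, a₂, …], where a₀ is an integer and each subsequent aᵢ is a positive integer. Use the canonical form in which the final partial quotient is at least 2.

Apply division with remainder until the remainder is 0:
11095 = 7·1567 + 126, so a_0 = 7
1567 = 12·126 + 55, so a_1 = 12
126 = 2·55 + 16, so a_2 = 2
55 = 3·16 + 7, so a_3 = 3
16 = 2·7 + 2, so a_4 = 2
7 = 3·2 + 1, so a_5 = 3
2 = 2·1 + 0, so a_6 = 2

[7; 12, 2, 3, 2, 3, 2]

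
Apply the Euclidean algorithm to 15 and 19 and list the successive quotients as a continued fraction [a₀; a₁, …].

Apply division with remainder until the remainder is 0:
15 = 0·19 + 15, so a_0 = 0
19 = 1·15 + 4, so a_1 = 1
15 = 3·4 + 3, so a_2 = 3
4 = 1·3 + 1, so a_3 = 1
3 = 3·1 + 0, so a_4 = 3

[0; 1, 3, 1, 3]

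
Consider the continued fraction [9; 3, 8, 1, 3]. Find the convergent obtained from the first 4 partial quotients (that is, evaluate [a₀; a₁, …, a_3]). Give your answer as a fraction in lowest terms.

261/28

Starting at the tail and folding back:
Start with 1.
8 + 1/(1/1) = 8 + 1/1 = 9/1
3 + 1/(9/1) = 3 + 1/9 = 28/9
9 + 1/(28/9) = 9 + 9/28 = 261/28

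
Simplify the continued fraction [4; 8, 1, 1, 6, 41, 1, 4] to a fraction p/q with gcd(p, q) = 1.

Collapse the nested fraction from the inside out:
Start with 4.
1 + 1/(4/1) = 1 + 1/4 = 5/4
41 + 1/(5/4) = 41 + 4/5 = 209/5
6 + 1/(209/5) = 6 + 5/209 = 1259/209
1 + 1/(1259/209) = 1 + 209/1259 = 1468/1259
1 + 1/(1468/1259) = 1 + 1259/1468 = 2727/1468
8 + 1/(2727/1468) = 8 + 1468/2727 = 23284/2727
4 + 1/(23284/2727) = 4 + 2727/23284 = 95863/23284

95863/23284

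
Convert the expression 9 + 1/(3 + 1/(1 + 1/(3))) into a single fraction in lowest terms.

139/15

a_0 = 9: 9/1
a_1 = 3: 28/3
a_2 = 1: 37/4
a_3 = 3: 139/15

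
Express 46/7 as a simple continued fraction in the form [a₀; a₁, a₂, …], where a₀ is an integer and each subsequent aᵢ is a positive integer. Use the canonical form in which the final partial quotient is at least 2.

[6; 1, 1, 3]

Apply division with remainder until the remainder is 0:
46 = 6·7 + 4, so a_0 = 6
7 = 1·4 + 3, so a_1 = 1
4 = 1·3 + 1, so a_2 = 1
3 = 3·1 + 0, so a_3 = 3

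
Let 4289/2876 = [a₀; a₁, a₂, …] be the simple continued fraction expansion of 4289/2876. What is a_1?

2

Repeatedly divide and take the remainder:
4289 = 1·2876 + 1413, so a_0 = 1
2876 = 2·1413 + 50, so a_1 = 2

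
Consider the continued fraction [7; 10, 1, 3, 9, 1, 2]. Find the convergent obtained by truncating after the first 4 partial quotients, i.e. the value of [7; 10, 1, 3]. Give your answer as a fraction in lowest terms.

305/43

a_0 = 7: 7/1
a_1 = 10: 71/10
a_2 = 1: 78/11
a_3 = 3: 305/43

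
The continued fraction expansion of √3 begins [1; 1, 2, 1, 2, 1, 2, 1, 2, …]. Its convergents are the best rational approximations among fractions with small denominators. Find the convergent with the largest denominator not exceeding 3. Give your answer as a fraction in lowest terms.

List convergents until the denominator exceeds the bound:
a_0 = 1: 1/1  (≤ bound)
a_1 = 1: 2/1  (≤ bound)
a_2 = 2: 5/3  (≤ bound)
a_3 = 1: 7/4  (> 3, stop)

5/3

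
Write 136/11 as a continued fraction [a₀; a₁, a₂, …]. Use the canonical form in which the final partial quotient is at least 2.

136 = 12·11 + 4, so a_0 = 12
11 = 2·4 + 3, so a_1 = 2
4 = 1·3 + 1, so a_2 = 1
3 = 3·1 + 0, so a_3 = 3

[12; 2, 1, 3]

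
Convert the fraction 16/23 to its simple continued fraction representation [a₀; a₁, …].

[0; 1, 2, 3, 2]

16 ÷ 23 → quotient 0, remainder 16
23 ÷ 16 → quotient 1, remainder 7
16 ÷ 7 → quotient 2, remainder 2
7 ÷ 2 → quotient 3, remainder 1
2 ÷ 1 → quotient 2, remainder 0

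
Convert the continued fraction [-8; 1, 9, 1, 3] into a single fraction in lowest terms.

-305/43

Start with 3.
1 + 1/(3/1) = 1 + 1/3 = 4/3
9 + 1/(4/3) = 9 + 3/4 = 39/4
1 + 1/(39/4) = 1 + 4/39 = 43/39
-8 + 1/(43/39) = -8 + 39/43 = -305/43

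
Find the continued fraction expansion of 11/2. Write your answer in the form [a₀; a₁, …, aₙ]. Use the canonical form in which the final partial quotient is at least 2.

11 = 5·2 + 1, so a_0 = 5
2 = 2·1 + 0, so a_1 = 2

[5; 2]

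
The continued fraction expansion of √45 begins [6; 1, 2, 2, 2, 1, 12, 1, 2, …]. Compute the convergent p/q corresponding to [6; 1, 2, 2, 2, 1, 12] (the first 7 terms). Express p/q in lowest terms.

2046/305

Build up convergents one term at a time:
a_0 = 6: 6/1
a_1 = 1: 7/1
a_2 = 2: 20/3
a_3 = 2: 47/7
a_4 = 2: 114/17
a_5 = 1: 161/24
a_6 = 12: 2046/305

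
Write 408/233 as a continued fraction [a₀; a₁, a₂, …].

408 ÷ 233 → quotient 1, remainder 175
233 ÷ 175 → quotient 1, remainder 58
175 ÷ 58 → quotient 3, remainder 1
58 ÷ 1 → quotient 58, remainder 0

[1; 1, 3, 58]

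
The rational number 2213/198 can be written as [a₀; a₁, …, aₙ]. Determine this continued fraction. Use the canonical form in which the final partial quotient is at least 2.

2213 = 11·198 + 35, so a_0 = 11
198 = 5·35 + 23, so a_1 = 5
35 = 1·23 + 12, so a_2 = 1
23 = 1·12 + 11, so a_3 = 1
12 = 1·11 + 1, so a_4 = 1
11 = 11·1 + 0, so a_5 = 11

[11; 5, 1, 1, 1, 11]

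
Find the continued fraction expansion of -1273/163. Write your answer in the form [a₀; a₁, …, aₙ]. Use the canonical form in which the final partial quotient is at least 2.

[-8; 5, 3, 1, 7]

-1273 ÷ 163 → quotient -8, remainder 31
163 ÷ 31 → quotient 5, remainder 8
31 ÷ 8 → quotient 3, remainder 7
8 ÷ 7 → quotient 1, remainder 1
7 ÷ 1 → quotient 7, remainder 0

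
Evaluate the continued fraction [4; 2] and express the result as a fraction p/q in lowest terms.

a_0 = 4: 4/1
a_1 = 2: 9/2

9/2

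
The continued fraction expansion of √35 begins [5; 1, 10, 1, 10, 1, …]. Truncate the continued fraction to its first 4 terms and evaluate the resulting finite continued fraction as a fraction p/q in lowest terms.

a_0 = 5: 5/1
a_1 = 1: 6/1
a_2 = 10: 65/11
a_3 = 1: 71/12

71/12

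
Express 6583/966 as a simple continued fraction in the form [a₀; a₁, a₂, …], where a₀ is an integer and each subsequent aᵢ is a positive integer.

Run the Euclidean algorithm, recording each quotient:
6583 = 6·966 + 787, so a_0 = 6
966 = 1·787 + 179, so a_1 = 1
787 = 4·179 + 71, so a_2 = 4
179 = 2·71 + 37, so a_3 = 2
71 = 1·37 + 34, so a_4 = 1
37 = 1·34 + 3, so a_5 = 1
34 = 11·3 + 1, so a_6 = 11
3 = 3·1 + 0, so a_7 = 3

[6; 1, 4, 2, 1, 1, 11, 3]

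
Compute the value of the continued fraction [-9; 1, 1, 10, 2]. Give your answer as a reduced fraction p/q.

Use the convergent recurrence hₖ = aₖ·hₖ₋₁ + hₖ₋₂ (and likewise for the denominators kₖ):
a_0 = -9: -9/1
a_1 = 1: -8/1
a_2 = 1: -17/2
a_3 = 10: -178/21
a_4 = 2: -373/44

-373/44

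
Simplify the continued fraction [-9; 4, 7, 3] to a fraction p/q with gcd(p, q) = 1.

Collapse the nested fraction from the inside out:
Start with 3.
7 + 1/(3/1) = 7 + 1/3 = 22/3
4 + 1/(22/3) = 4 + 3/22 = 91/22
-9 + 1/(91/22) = -9 + 22/91 = -797/91

-797/91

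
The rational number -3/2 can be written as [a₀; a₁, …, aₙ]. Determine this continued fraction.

[-2; 2]

-3 = -2·2 + 1, so a_0 = -2
2 = 2·1 + 0, so a_1 = 2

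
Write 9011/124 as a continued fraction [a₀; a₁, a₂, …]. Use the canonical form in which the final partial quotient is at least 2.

[72; 1, 2, 41]

Run the Euclidean algorithm, recording each quotient:
9011 ÷ 124 → quotient 72, remainder 83
124 ÷ 83 → quotient 1, remainder 41
83 ÷ 41 → quotient 2, remainder 1
41 ÷ 1 → quotient 41, remainder 0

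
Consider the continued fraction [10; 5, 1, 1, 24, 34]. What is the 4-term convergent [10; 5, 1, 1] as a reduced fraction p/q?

112/11

Starting at the tail and folding back:
Start with 1.
1 + 1/(1/1) = 1 + 1/1 = 2/1
5 + 1/(2/1) = 5 + 1/2 = 11/2
10 + 1/(11/2) = 10 + 2/11 = 112/11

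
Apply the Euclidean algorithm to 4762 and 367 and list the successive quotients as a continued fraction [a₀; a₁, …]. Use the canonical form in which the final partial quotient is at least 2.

[12; 1, 39, 1, 3, 2]

Run the Euclidean algorithm, recording each quotient:
⌊4762/367⌋ = 12, remainder 358
⌊367/358⌋ = 1, remainder 9
⌊358/9⌋ = 39, remainder 7
⌊9/7⌋ = 1, remainder 2
⌊7/2⌋ = 3, remainder 1
⌊2/1⌋ = 2, remainder 0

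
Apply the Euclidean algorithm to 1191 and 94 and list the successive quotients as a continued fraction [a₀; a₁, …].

Run the Euclidean algorithm, recording each quotient:
1191 ÷ 94 → quotient 12, remainder 63
94 ÷ 63 → quotient 1, remainder 31
63 ÷ 31 → quotient 2, remainder 1
31 ÷ 1 → quotient 31, remainder 0

[12; 1, 2, 31]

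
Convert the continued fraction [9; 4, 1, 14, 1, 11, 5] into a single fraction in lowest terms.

44117/4794

Start with 5.
11 + 1/(5/1) = 11 + 1/5 = 56/5
1 + 1/(56/5) = 1 + 5/56 = 61/56
14 + 1/(61/56) = 14 + 56/61 = 910/61
1 + 1/(910/61) = 1 + 61/910 = 971/910
4 + 1/(971/910) = 4 + 910/971 = 4794/971
9 + 1/(4794/971) = 9 + 971/4794 = 44117/4794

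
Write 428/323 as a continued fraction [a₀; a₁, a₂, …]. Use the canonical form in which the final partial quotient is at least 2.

[1; 3, 13, 8]

428 ÷ 323 → quotient 1, remainder 105
323 ÷ 105 → quotient 3, remainder 8
105 ÷ 8 → quotient 13, remainder 1
8 ÷ 1 → quotient 8, remainder 0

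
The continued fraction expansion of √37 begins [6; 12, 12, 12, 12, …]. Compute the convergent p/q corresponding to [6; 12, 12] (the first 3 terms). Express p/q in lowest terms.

882/145

Build up convergents one term at a time:
a_0 = 6: 6/1
a_1 = 12: 73/12
a_2 = 12: 882/145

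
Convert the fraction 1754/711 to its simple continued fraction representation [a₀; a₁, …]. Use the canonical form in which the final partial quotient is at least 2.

[2; 2, 7, 15, 1, 2]

Repeatedly divide and take the remainder:
⌊1754/711⌋ = 2, remainder 332
⌊711/332⌋ = 2, remainder 47
⌊332/47⌋ = 7, remainder 3
⌊47/3⌋ = 15, remainder 2
⌊3/2⌋ = 1, remainder 1
⌊2/1⌋ = 2, remainder 0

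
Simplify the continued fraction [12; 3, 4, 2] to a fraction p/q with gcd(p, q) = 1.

Build up convergents one term at a time:
a_0 = 12: 12/1
a_1 = 3: 37/3
a_2 = 4: 160/13
a_3 = 2: 357/29

357/29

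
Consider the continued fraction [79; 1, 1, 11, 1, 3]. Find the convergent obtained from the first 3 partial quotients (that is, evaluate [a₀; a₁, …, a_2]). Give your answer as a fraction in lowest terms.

a_0 = 79: 79/1
a_1 = 1: 80/1
a_2 = 1: 159/2

159/2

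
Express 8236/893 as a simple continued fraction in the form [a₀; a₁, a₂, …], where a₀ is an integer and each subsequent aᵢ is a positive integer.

8236 = 9·893 + 199, so a_0 = 9
893 = 4·199 + 97, so a_1 = 4
199 = 2·97 + 5, so a_2 = 2
97 = 19·5 + 2, so a_3 = 19
5 = 2·2 + 1, so a_4 = 2
2 = 2·1 + 0, so a_5 = 2

[9; 4, 2, 19, 2, 2]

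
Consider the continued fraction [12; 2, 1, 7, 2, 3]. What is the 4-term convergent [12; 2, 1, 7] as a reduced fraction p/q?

284/23

Build up convergents one term at a time:
a_0 = 12: 12/1
a_1 = 2: 25/2
a_2 = 1: 37/3
a_3 = 7: 284/23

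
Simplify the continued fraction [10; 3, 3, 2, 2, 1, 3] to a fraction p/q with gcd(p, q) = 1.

Start with 3.
1 + 1/(3/1) = 1 + 1/3 = 4/3
2 + 1/(4/3) = 2 + 3/4 = 11/4
2 + 1/(11/4) = 2 + 4/11 = 26/11
3 + 1/(26/11) = 3 + 11/26 = 89/26
3 + 1/(89/26) = 3 + 26/89 = 293/89
10 + 1/(293/89) = 10 + 89/293 = 3019/293

3019/293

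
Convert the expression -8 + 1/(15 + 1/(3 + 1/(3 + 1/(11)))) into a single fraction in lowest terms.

-13719/1729

Starting at the tail and folding back:
Start with 11.
3 + 1/(11/1) = 3 + 1/11 = 34/11
3 + 1/(34/11) = 3 + 11/34 = 113/34
15 + 1/(113/34) = 15 + 34/113 = 1729/113
-8 + 1/(1729/113) = -8 + 113/1729 = -13719/1729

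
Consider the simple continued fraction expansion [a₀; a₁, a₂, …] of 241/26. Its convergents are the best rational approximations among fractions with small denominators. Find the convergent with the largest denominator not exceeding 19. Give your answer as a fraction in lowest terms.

102/11

List convergents until the denominator exceeds the bound:
a_0 = 9: 9/1  (≤ bound)
a_1 = 3: 28/3  (≤ bound)
a_2 = 1: 37/4  (≤ bound)
a_3 = 2: 102/11  (≤ bound)
a_4 = 2: 241/26  (> 19, stop)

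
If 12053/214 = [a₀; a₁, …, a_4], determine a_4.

Repeatedly divide and take the remainder:
12053 = 56·214 + 69, so a_0 = 56
214 = 3·69 + 7, so a_1 = 3
69 = 9·7 + 6, so a_2 = 9
7 = 1·6 + 1, so a_3 = 1
6 = 6·1 + 0, so a_4 = 6

6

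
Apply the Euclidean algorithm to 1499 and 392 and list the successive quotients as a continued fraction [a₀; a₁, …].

[3; 1, 4, 1, 2, 7, 3]

Run the Euclidean algorithm, recording each quotient:
1499 = 3·392 + 323, so a_0 = 3
392 = 1·323 + 69, so a_1 = 1
323 = 4·69 + 47, so a_2 = 4
69 = 1·47 + 22, so a_3 = 1
47 = 2·22 + 3, so a_4 = 2
22 = 7·3 + 1, so a_5 = 7
3 = 3·1 + 0, so a_6 = 3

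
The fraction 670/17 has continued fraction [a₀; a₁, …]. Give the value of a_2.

2

Run the Euclidean algorithm, recording each quotient:
⌊670/17⌋ = 39, remainder 7
⌊17/7⌋ = 2, remainder 3
⌊7/3⌋ = 2, remainder 1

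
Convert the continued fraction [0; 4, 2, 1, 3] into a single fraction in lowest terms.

11/48

Start with 3.
1 + 1/(3/1) = 1 + 1/3 = 4/3
2 + 1/(4/3) = 2 + 3/4 = 11/4
4 + 1/(11/4) = 4 + 4/11 = 48/11
0 + 1/(48/11) = 0 + 11/48 = 11/48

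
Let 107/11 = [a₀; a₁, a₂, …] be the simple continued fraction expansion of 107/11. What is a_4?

2

⌊107/11⌋ = 9, remainder 8
⌊11/8⌋ = 1, remainder 3
⌊8/3⌋ = 2, remainder 2
⌊3/2⌋ = 1, remainder 1
⌊2/1⌋ = 2, remainder 0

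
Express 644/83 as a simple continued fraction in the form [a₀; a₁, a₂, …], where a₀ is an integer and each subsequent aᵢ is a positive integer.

[7; 1, 3, 6, 1, 2]

Run the Euclidean algorithm, recording each quotient:
⌊644/83⌋ = 7, remainder 63
⌊83/63⌋ = 1, remainder 20
⌊63/20⌋ = 3, remainder 3
⌊20/3⌋ = 6, remainder 2
⌊3/2⌋ = 1, remainder 1
⌊2/1⌋ = 2, remainder 0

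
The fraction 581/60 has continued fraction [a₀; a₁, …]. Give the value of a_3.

6

Repeatedly divide and take the remainder:
581 ÷ 60 → quotient 9, remainder 41
60 ÷ 41 → quotient 1, remainder 19
41 ÷ 19 → quotient 2, remainder 3
19 ÷ 3 → quotient 6, remainder 1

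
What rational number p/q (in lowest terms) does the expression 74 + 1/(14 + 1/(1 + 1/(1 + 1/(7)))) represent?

16147/218

Collapse the nested fraction from the inside out:
Start with 7.
1 + 1/(7/1) = 1 + 1/7 = 8/7
1 + 1/(8/7) = 1 + 7/8 = 15/8
14 + 1/(15/8) = 14 + 8/15 = 218/15
74 + 1/(218/15) = 74 + 15/218 = 16147/218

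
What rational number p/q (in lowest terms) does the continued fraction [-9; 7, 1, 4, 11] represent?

-3877/437

a_0 = -9: -9/1
a_1 = 7: -62/7
a_2 = 1: -71/8
a_3 = 4: -346/39
a_4 = 11: -3877/437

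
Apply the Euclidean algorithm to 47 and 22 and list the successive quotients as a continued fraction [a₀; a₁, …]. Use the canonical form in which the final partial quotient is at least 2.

[2; 7, 3]

47 ÷ 22 → quotient 2, remainder 3
22 ÷ 3 → quotient 7, remainder 1
3 ÷ 1 → quotient 3, remainder 0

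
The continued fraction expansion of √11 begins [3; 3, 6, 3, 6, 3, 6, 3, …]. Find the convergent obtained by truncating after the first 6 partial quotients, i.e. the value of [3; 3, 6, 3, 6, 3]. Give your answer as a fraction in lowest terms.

3970/1197

Start with 3.
6 + 1/(3/1) = 6 + 1/3 = 19/3
3 + 1/(19/3) = 3 + 3/19 = 60/19
6 + 1/(60/19) = 6 + 19/60 = 379/60
3 + 1/(379/60) = 3 + 60/379 = 1197/379
3 + 1/(1197/379) = 3 + 379/1197 = 3970/1197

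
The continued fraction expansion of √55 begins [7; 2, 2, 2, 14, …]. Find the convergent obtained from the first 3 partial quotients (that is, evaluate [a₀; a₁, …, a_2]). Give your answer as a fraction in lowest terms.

Start with 2.
2 + 1/(2/1) = 2 + 1/2 = 5/2
7 + 1/(5/2) = 7 + 2/5 = 37/5

37/5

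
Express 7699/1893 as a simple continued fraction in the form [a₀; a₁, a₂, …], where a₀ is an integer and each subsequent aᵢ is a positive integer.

7699 = 4·1893 + 127, so a_0 = 4
1893 = 14·127 + 115, so a_1 = 14
127 = 1·115 + 12, so a_2 = 1
115 = 9·12 + 7, so a_3 = 9
12 = 1·7 + 5, so a_4 = 1
7 = 1·5 + 2, so a_5 = 1
5 = 2·2 + 1, so a_6 = 2
2 = 2·1 + 0, so a_7 = 2

[4; 14, 1, 9, 1, 1, 2, 2]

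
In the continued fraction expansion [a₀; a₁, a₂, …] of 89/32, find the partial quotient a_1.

1

89 = 2·32 + 25, so a_0 = 2
32 = 1·25 + 7, so a_1 = 1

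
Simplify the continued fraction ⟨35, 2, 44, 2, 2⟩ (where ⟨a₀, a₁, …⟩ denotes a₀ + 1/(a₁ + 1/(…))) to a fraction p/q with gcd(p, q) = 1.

a_0 = 35: 35/1
a_1 = 2: 71/2
a_2 = 44: 3159/89
a_3 = 2: 6389/180
a_4 = 2: 15937/449

15937/449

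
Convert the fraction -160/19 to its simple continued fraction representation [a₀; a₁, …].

[-9; 1, 1, 2, 1, 2]

-160 = -9·19 + 11, so a_0 = -9
19 = 1·11 + 8, so a_1 = 1
11 = 1·8 + 3, so a_2 = 1
8 = 2·3 + 2, so a_3 = 2
3 = 1·2 + 1, so a_4 = 1
2 = 2·1 + 0, so a_5 = 2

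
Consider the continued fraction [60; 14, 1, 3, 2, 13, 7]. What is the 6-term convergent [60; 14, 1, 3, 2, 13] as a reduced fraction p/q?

107401/1788

Start with 13.
2 + 1/(13/1) = 2 + 1/13 = 27/13
3 + 1/(27/13) = 3 + 13/27 = 94/27
1 + 1/(94/27) = 1 + 27/94 = 121/94
14 + 1/(121/94) = 14 + 94/121 = 1788/121
60 + 1/(1788/121) = 60 + 121/1788 = 107401/1788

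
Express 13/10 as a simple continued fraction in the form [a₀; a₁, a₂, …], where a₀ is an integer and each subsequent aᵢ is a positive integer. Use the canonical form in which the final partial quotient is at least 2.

[1; 3, 3]

13 ÷ 10 → quotient 1, remainder 3
10 ÷ 3 → quotient 3, remainder 1
3 ÷ 1 → quotient 3, remainder 0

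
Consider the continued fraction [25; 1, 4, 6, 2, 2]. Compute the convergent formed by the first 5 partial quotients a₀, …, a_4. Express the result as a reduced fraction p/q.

1729/67

Start with 2.
6 + 1/(2/1) = 6 + 1/2 = 13/2
4 + 1/(13/2) = 4 + 2/13 = 54/13
1 + 1/(54/13) = 1 + 13/54 = 67/54
25 + 1/(67/54) = 25 + 54/67 = 1729/67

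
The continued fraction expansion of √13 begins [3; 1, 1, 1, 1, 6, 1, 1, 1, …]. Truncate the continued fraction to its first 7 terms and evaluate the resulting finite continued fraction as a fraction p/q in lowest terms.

137/38

a_0 = 3: 3/1
a_1 = 1: 4/1
a_2 = 1: 7/2
a_3 = 1: 11/3
a_4 = 1: 18/5
a_5 = 6: 119/33
a_6 = 1: 137/38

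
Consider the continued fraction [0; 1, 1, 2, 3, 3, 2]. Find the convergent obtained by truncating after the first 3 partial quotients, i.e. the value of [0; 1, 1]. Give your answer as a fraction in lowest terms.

1/2

Compute successive convergents:
a_0 = 0: 0/1
a_1 = 1: 1/1
a_2 = 1: 1/2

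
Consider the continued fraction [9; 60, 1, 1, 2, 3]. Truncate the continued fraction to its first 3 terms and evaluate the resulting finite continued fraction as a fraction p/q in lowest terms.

Start with 1.
60 + 1/(1/1) = 60 + 1/1 = 61/1
9 + 1/(61/1) = 9 + 1/61 = 550/61

550/61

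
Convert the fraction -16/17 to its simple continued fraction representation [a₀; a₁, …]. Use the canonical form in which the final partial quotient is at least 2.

Repeatedly divide and take the remainder:
-16 ÷ 17 → quotient -1, remainder 1
17 ÷ 1 → quotient 17, remainder 0

[-1; 17]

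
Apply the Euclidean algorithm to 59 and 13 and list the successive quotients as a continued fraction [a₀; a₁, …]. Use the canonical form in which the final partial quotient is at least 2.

[4; 1, 1, 6]

⌊59/13⌋ = 4, remainder 7
⌊13/7⌋ = 1, remainder 6
⌊7/6⌋ = 1, remainder 1
⌊6/1⌋ = 6, remainder 0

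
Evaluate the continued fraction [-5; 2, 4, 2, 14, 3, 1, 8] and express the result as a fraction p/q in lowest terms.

-46844/10295

Compute successive convergents:
a_0 = -5: -5/1
a_1 = 2: -9/2
a_2 = 4: -41/9
a_3 = 2: -91/20
a_4 = 14: -1315/289
a_5 = 3: -4036/887
a_6 = 1: -5351/1176
a_7 = 8: -46844/10295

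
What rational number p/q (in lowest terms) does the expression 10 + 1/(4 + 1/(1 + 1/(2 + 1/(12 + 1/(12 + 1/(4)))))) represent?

87155/8533

a_0 = 10: 10/1
a_1 = 4: 41/4
a_2 = 1: 51/5
a_3 = 2: 143/14
a_4 = 12: 1767/173
a_5 = 12: 21347/2090
a_6 = 4: 87155/8533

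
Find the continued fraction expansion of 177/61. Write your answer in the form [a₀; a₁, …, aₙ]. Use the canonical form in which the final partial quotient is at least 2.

[2; 1, 9, 6]

177 = 2·61 + 55, so a_0 = 2
61 = 1·55 + 6, so a_1 = 1
55 = 9·6 + 1, so a_2 = 9
6 = 6·1 + 0, so a_3 = 6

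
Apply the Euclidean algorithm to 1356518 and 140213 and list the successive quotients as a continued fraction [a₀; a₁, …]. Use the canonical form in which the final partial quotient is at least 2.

[9; 1, 2, 13, 1, 1, 37, 45]

1356518 = 9·140213 + 94601, so a_0 = 9
140213 = 1·94601 + 45612, so a_1 = 1
94601 = 2·45612 + 3377, so a_2 = 2
45612 = 13·3377 + 1711, so a_3 = 13
3377 = 1·1711 + 1666, so a_4 = 1
1711 = 1·1666 + 45, so a_5 = 1
1666 = 37·45 + 1, so a_6 = 37
45 = 45·1 + 0, so a_7 = 45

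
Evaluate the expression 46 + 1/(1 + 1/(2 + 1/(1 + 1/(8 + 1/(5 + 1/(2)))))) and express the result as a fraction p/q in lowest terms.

18370/393

Start with 2.
5 + 1/(2/1) = 5 + 1/2 = 11/2
8 + 1/(11/2) = 8 + 2/11 = 90/11
1 + 1/(90/11) = 1 + 11/90 = 101/90
2 + 1/(101/90) = 2 + 90/101 = 292/101
1 + 1/(292/101) = 1 + 101/292 = 393/292
46 + 1/(393/292) = 46 + 292/393 = 18370/393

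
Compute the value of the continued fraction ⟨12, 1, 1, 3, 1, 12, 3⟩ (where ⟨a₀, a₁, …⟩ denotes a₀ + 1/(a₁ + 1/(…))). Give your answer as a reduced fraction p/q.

4445/354

a_0 = 12: 12/1
a_1 = 1: 13/1
a_2 = 1: 25/2
a_3 = 3: 88/7
a_4 = 1: 113/9
a_5 = 12: 1444/115
a_6 = 3: 4445/354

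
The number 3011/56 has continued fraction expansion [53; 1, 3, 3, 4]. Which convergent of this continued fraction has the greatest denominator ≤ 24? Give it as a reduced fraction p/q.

699/13

a_0 = 53: 53/1  (≤ bound)
a_1 = 1: 54/1  (≤ bound)
a_2 = 3: 215/4  (≤ bound)
a_3 = 3: 699/13  (≤ bound)
a_4 = 4: 3011/56  (> 24, stop)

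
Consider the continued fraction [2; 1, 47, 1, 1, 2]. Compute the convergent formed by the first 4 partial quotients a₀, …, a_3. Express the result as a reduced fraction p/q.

146/49

Start with 1.
47 + 1/(1/1) = 47 + 1/1 = 48/1
1 + 1/(48/1) = 1 + 1/48 = 49/48
2 + 1/(49/48) = 2 + 48/49 = 146/49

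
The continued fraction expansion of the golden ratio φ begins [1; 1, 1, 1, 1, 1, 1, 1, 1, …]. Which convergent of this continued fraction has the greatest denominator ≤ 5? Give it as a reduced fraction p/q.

a_0 = 1: 1/1  (≤ bound)
a_1 = 1: 2/1  (≤ bound)
a_2 = 1: 3/2  (≤ bound)
a_3 = 1: 5/3  (≤ bound)
a_4 = 1: 8/5  (≤ bound)
a_5 = 1: 13/8  (> 5, stop)

8/5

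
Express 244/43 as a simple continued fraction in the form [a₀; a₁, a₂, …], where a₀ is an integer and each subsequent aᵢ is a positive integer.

⌊244/43⌋ = 5, remainder 29
⌊43/29⌋ = 1, remainder 14
⌊29/14⌋ = 2, remainder 1
⌊14/1⌋ = 14, remainder 0

[5; 1, 2, 14]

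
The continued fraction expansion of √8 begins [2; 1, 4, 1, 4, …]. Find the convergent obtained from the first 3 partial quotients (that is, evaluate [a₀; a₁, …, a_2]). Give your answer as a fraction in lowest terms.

14/5

Starting at the tail and folding back:
Start with 4.
1 + 1/(4/1) = 1 + 1/4 = 5/4
2 + 1/(5/4) = 2 + 4/5 = 14/5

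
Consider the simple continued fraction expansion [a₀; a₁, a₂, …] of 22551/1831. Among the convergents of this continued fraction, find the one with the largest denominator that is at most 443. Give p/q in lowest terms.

List convergents until the denominator exceeds the bound:
a_0 = 12: 12/1  (≤ bound)
a_1 = 3: 37/3  (≤ bound)
a_2 = 6: 234/19  (≤ bound)
a_3 = 6: 1441/117  (≤ bound)
a_4 = 3: 4557/370  (≤ bound)
a_5 = 1: 5998/487  (> 443, stop)

4557/370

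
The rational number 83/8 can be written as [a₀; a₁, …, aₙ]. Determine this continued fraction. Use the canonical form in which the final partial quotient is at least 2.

[10; 2, 1, 2]

⌊83/8⌋ = 10, remainder 3
⌊8/3⌋ = 2, remainder 2
⌊3/2⌋ = 1, remainder 1
⌊2/1⌋ = 2, remainder 0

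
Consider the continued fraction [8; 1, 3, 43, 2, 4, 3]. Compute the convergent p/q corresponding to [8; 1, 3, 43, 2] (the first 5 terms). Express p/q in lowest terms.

3063/350

a_0 = 8: 8/1
a_1 = 1: 9/1
a_2 = 3: 35/4
a_3 = 43: 1514/173
a_4 = 2: 3063/350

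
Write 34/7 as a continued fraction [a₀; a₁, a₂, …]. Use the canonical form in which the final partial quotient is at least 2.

34 = 4·7 + 6, so a_0 = 4
7 = 1·6 + 1, so a_1 = 1
6 = 6·1 + 0, so a_2 = 6

[4; 1, 6]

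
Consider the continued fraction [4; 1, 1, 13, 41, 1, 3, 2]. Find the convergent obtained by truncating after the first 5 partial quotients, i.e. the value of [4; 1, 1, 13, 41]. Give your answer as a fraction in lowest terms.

Starting at the tail and folding back:
Start with 41.
13 + 1/(41/1) = 13 + 1/41 = 534/41
1 + 1/(534/41) = 1 + 41/534 = 575/534
1 + 1/(575/534) = 1 + 534/575 = 1109/575
4 + 1/(1109/575) = 4 + 575/1109 = 5011/1109

5011/1109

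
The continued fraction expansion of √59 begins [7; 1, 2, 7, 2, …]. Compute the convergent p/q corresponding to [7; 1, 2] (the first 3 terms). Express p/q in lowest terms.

23/3

Start with 2.
1 + 1/(2/1) = 1 + 1/2 = 3/2
7 + 1/(3/2) = 7 + 2/3 = 23/3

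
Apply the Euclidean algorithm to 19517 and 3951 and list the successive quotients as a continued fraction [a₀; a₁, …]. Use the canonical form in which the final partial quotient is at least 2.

19517 ÷ 3951 → quotient 4, remainder 3713
3951 ÷ 3713 → quotient 1, remainder 238
3713 ÷ 238 → quotient 15, remainder 143
238 ÷ 143 → quotient 1, remainder 95
143 ÷ 95 → quotient 1, remainder 48
95 ÷ 48 → quotient 1, remainder 47
48 ÷ 47 → quotient 1, remainder 1
47 ÷ 1 → quotient 47, remainder 0

[4; 1, 15, 1, 1, 1, 1, 47]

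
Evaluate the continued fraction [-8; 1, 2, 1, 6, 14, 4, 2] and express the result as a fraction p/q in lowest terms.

-25349/3492

Work from the innermost term outward:
Start with 2.
4 + 1/(2/1) = 4 + 1/2 = 9/2
14 + 1/(9/2) = 14 + 2/9 = 128/9
6 + 1/(128/9) = 6 + 9/128 = 777/128
1 + 1/(777/128) = 1 + 128/777 = 905/777
2 + 1/(905/777) = 2 + 777/905 = 2587/905
1 + 1/(2587/905) = 1 + 905/2587 = 3492/2587
-8 + 1/(3492/2587) = -8 + 2587/3492 = -25349/3492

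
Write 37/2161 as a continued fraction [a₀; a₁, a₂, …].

37 = 0·2161 + 37, so a_0 = 0
2161 = 58·37 + 15, so a_1 = 58
37 = 2·15 + 7, so a_2 = 2
15 = 2·7 + 1, so a_3 = 2
7 = 7·1 + 0, so a_4 = 7

[0; 58, 2, 2, 7]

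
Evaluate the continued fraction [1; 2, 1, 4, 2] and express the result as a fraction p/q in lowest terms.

42/31

Collapse the nested fraction from the inside out:
Start with 2.
4 + 1/(2/1) = 4 + 1/2 = 9/2
1 + 1/(9/2) = 1 + 2/9 = 11/9
2 + 1/(11/9) = 2 + 9/11 = 31/11
1 + 1/(31/11) = 1 + 11/31 = 42/31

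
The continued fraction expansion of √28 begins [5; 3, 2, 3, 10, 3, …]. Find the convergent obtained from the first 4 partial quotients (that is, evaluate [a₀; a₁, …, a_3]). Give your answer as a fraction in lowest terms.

a_0 = 5: 5/1
a_1 = 3: 16/3
a_2 = 2: 37/7
a_3 = 3: 127/24

127/24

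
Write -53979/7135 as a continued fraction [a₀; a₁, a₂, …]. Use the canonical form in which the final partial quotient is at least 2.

Apply division with remainder until the remainder is 0:
-53979 ÷ 7135 → quotient -8, remainder 3101
7135 ÷ 3101 → quotient 2, remainder 933
3101 ÷ 933 → quotient 3, remainder 302
933 ÷ 302 → quotient 3, remainder 27
302 ÷ 27 → quotient 11, remainder 5
27 ÷ 5 → quotient 5, remainder 2
5 ÷ 2 → quotient 2, remainder 1
2 ÷ 1 → quotient 2, remainder 0

[-8; 2, 3, 3, 11, 5, 2, 2]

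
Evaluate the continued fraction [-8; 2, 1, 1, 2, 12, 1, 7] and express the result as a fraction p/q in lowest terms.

a_0 = -8: -8/1
a_1 = 2: -15/2
a_2 = 1: -23/3
a_3 = 1: -38/5
a_4 = 2: -99/13
a_5 = 12: -1226/161
a_6 = 1: -1325/174
a_7 = 7: -10501/1379

-10501/1379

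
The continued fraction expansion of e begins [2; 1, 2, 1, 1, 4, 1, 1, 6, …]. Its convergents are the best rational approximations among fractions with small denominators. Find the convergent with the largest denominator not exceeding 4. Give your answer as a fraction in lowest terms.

11/4

a_0 = 2: 2/1  (≤ bound)
a_1 = 1: 3/1  (≤ bound)
a_2 = 2: 8/3  (≤ bound)
a_3 = 1: 11/4  (≤ bound)
a_4 = 1: 19/7  (> 4, stop)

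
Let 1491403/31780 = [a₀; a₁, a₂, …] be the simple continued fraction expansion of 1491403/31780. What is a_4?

⌊1491403/31780⌋ = 46, remainder 29523
⌊31780/29523⌋ = 1, remainder 2257
⌊29523/2257⌋ = 13, remainder 182
⌊2257/182⌋ = 12, remainder 73
⌊182/73⌋ = 2, remainder 36

2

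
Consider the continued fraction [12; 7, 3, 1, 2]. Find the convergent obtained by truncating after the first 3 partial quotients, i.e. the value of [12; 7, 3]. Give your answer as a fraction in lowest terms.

267/22

Start with 3.
7 + 1/(3/1) = 7 + 1/3 = 22/3
12 + 1/(22/3) = 12 + 3/22 = 267/22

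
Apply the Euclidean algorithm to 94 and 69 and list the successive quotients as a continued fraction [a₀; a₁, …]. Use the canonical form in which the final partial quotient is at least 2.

[1; 2, 1, 3, 6]

⌊94/69⌋ = 1, remainder 25
⌊69/25⌋ = 2, remainder 19
⌊25/19⌋ = 1, remainder 6
⌊19/6⌋ = 3, remainder 1
⌊6/1⌋ = 6, remainder 0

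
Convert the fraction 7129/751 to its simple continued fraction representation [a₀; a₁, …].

[9; 2, 33, 1, 1, 1, 3]

⌊7129/751⌋ = 9, remainder 370
⌊751/370⌋ = 2, remainder 11
⌊370/11⌋ = 33, remainder 7
⌊11/7⌋ = 1, remainder 4
⌊7/4⌋ = 1, remainder 3
⌊4/3⌋ = 1, remainder 1
⌊3/1⌋ = 3, remainder 0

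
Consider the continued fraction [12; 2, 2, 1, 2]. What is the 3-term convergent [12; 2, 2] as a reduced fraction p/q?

Compute successive convergents:
a_0 = 12: 12/1
a_1 = 2: 25/2
a_2 = 2: 62/5

62/5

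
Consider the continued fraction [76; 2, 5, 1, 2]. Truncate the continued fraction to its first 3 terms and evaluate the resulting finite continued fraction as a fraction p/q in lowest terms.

a_0 = 76: 76/1
a_1 = 2: 153/2
a_2 = 5: 841/11

841/11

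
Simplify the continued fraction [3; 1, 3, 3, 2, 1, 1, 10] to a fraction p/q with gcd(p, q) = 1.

2912/773

Build up convergents one term at a time:
a_0 = 3: 3/1
a_1 = 1: 4/1
a_2 = 3: 15/4
a_3 = 3: 49/13
a_4 = 2: 113/30
a_5 = 1: 162/43
a_6 = 1: 275/73
a_7 = 10: 2912/773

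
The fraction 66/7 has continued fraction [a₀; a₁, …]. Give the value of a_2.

66 ÷ 7 → quotient 9, remainder 3
7 ÷ 3 → quotient 2, remainder 1
3 ÷ 1 → quotient 3, remainder 0

3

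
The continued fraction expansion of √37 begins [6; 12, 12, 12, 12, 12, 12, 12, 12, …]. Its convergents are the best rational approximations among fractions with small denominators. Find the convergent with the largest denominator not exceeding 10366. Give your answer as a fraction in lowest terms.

10657/1752

List convergents until the denominator exceeds the bound:
a_0 = 6: 6/1  (≤ bound)
a_1 = 12: 73/12  (≤ bound)
a_2 = 12: 882/145  (≤ bound)
a_3 = 12: 10657/1752  (≤ bound)
a_4 = 12: 128766/21169  (> 10366, stop)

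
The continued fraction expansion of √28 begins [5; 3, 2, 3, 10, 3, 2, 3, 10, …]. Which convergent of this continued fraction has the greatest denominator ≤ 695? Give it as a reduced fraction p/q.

a_0 = 5: 5/1  (≤ bound)
a_1 = 3: 16/3  (≤ bound)
a_2 = 2: 37/7  (≤ bound)
a_3 = 3: 127/24  (≤ bound)
a_4 = 10: 1307/247  (≤ bound)
a_5 = 3: 4048/765  (> 695, stop)

1307/247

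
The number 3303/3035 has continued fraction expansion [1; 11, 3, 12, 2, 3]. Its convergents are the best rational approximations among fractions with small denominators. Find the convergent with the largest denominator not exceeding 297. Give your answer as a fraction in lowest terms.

37/34

List convergents until the denominator exceeds the bound:
a_0 = 1: 1/1  (≤ bound)
a_1 = 11: 12/11  (≤ bound)
a_2 = 3: 37/34  (≤ bound)
a_3 = 12: 456/419  (> 297, stop)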